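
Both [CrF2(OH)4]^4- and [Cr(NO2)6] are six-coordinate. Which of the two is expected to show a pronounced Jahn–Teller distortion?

[CrF2(OH)4]^4-: Ligand charges: each fluoride is −1; each hydroxide is −1. With an overall charge of −4 the chromium centre must be in the +2 oxidation state. Cr sits in group 6, so the d-electron count is 6 − 2 = 4. Fluoride and hydroxide are weak-field ligands for a first-row metal, so the complex is high-spin. The t₂g³e_g¹ (high-spin) configuration has an unevenly filled e_g set; the Jahn–Teller theorem predicts a tetragonal distortion (typically axial elongation) to lift the degeneracy.
[Cr(NO2)6]: Ligand charges: each nitro (N-bound nitrite) is −1. With an overall charge of 0 the chromium centre must be in the +6 oxidation state. Group 6 minus oxidation state 6 gives a d⁰ configuration. The d⁰ configuration leaves the e_g set evenly filled (or empty) — no strong Jahn–Teller driving force.

[CrF2(OH)4]^4-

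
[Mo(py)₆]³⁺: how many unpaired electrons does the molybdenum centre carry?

3

Summing ligand charges against the +3 overall charge gives an oxidation state of +3 for molybdenum.
Group 6 minus oxidation state 3 gives a d³ configuration.
In an octahedral field the d³ configuration is t₂g³e_g⁰ (only one arrangement possible), giving 3 unpaired electrons.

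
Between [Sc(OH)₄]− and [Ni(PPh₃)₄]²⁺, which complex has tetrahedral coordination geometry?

[Sc(OH)₄]−

For [Sc(OH)₄]−: Each hydroxide is −1; balancing the −1 overall charge requires Sc(III). Scandium is a group-3 element; Sc(III) is therefore d⁰. A d⁰ ion has no crystal-field stabilisation preference between square planar and tetrahedral, so four ligands adopt the sterically favoured tetrahedral geometry. → tetrahedral.
For [Ni(PPh₃)₄]²⁺: Ligand charges: triphenylphosphine is neutral. With an overall charge of +2 the nickel centre must be in the +2 oxidation state. Ni sits in group 10, so the d-electron count is 10 − 2 = 8. Triphenylphosphine is a strong-field ligand (high in the spectrochemical series). A 3d d⁸ ion with strong-field ligands gains enough CFSE to favour square planar over tetrahedral. → square planar.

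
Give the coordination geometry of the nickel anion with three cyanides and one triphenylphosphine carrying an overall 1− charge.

Each cyanide is −1; triphenylphosphine is neutral; balancing the −1 overall charge requires Ni(II).
Group 10 minus oxidation state 2 gives a d⁸ configuration.
Coordination number: 4.
Cyanide and triphenylphosphine are strong-field ligands (high in the spectrochemical series).
A 3d d⁸ ion with strong-field ligands gains enough CFSE to favour square planar over tetrahedral.

square planar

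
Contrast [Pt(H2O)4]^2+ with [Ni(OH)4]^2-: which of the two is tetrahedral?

[Ni(OH)4]^2-

For [Pt(H2O)4]^2+: Summing ligand charges against the +2 overall charge gives an oxidation state of +2 for platinum. Group 10 minus oxidation state 2 gives a d⁸ configuration. A 5d d⁸ ion has a large crystal-field splitting; square planar leaves the high-energy d_{x²−y²} orbital empty and maximises CFSE. → square planar.
For [Ni(OH)4]^2-: Ligand charges: each hydroxide is −1. With an overall charge of −2 the nickel centre must be in the +2 oxidation state. Nickel is a group-10 element; Ni(II) is therefore d⁸. Hydroxide is a weak-field ligand. With weak-field ligands the CFSE gain from square planar is small, so a 3d d⁸ ion takes the sterically preferred tetrahedral geometry. → tetrahedral.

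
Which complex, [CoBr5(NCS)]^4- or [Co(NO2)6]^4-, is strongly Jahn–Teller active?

[CoBr5(NCS)]^4-: Ligand charges: each bromide is −1; each isothiocyanate is −1. With an overall charge of −4 the cobalt centre must be in the +2 oxidation state. Cobalt is a group-9 element; Co(II) is therefore d⁷. Bromide and isothiocyanate are weak-field ligands for a first-row metal, so the complex is high-spin. The d⁷ configuration leaves the e_g set evenly filled (or empty) — no strong Jahn–Teller driving force.
[Co(NO2)6]^4-: Each nitro (N-bound nitrite) is −1; balancing the −4 overall charge requires Co(II). Cobalt is a group-9 element; Co(II) is therefore d⁷. Nitro (N-bound nitrite) is a strong-field ligand (high in the spectrochemical series) for a first-row metal, so the complex is low-spin. The t₂g⁶e_g¹ (low-spin) configuration has an unevenly filled e_g set; the Jahn–Teller theorem predicts a tetragonal distortion (typically axial elongation) to lift the degeneracy.

[Co(NO2)6]^4-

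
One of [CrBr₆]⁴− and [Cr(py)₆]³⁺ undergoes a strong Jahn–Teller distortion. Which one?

[CrBr₆]⁴−

[CrBr₆]⁴−: Each bromide is −1; balancing the −4 overall charge requires Cr(II). Group 6 minus oxidation state 2 gives a d⁴ configuration. Bromide is a weak-field ligand for a first-row metal, so the complex is high-spin. The t₂g³e_g¹ (high-spin) configuration has an unevenly filled e_g set; the Jahn–Teller theorem predicts a tetragonal distortion (typically axial elongation) to lift the degeneracy.
[Cr(py)₆]³⁺: Summing ligand charges against the +3 overall charge gives an oxidation state of +3 for chromium. Chromium is a group-6 element; Cr(III) is therefore d³. The d³ configuration leaves the e_g set evenly filled (or empty) — no strong Jahn–Teller driving force.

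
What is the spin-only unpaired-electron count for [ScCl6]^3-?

Each chloride is −1; balancing the −3 overall charge requires Sc(III).
Sc sits in group 3, so the d-electron count is 3 − 3 = 0.
In an octahedral field the d⁰ configuration is t₂g⁰e_g⁰, giving 0 unpaired electrons.

0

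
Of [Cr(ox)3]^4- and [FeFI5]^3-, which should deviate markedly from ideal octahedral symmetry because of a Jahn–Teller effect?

[Cr(ox)3]^4-

[Cr(ox)3]^4-: Each oxalate is −2; balancing the −4 overall charge requires Cr(II). Cr sits in group 6, so the d-electron count is 6 − 2 = 4. Oxalate is a weak-field ligand for a first-row metal, so the complex is high-spin. The t₂g³e_g¹ (high-spin) configuration has an unevenly filled e_g set; the Jahn–Teller theorem predicts a tetragonal distortion (typically axial elongation) to lift the degeneracy.
[FeFI5]^3-: Summing ligand charges against the −3 overall charge gives an oxidation state of +3 for iron. Fe sits in group 8, so the d-electron count is 8 − 3 = 5. Fluoride and iodide are weak-field ligands for a first-row metal, so the complex is high-spin. The d⁵ configuration leaves the e_g set evenly filled (or empty) — no strong Jahn–Teller driving force.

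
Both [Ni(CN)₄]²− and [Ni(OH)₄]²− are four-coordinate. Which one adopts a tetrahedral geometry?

[Ni(OH)₄]²−

For [Ni(CN)₄]²−: Each cyanide is −1; balancing the −2 overall charge requires Ni(II). Group 10 minus oxidation state 2 gives a d⁸ configuration. Cyanide is a strong-field ligand (high in the spectrochemical series). A 3d d⁸ ion with strong-field ligands gains enough CFSE to favour square planar over tetrahedral. → square planar.
For [Ni(OH)₄]²−: Summing ligand charges against the −2 overall charge gives an oxidation state of +2 for nickel. Group 10 minus oxidation state 2 gives a d⁸ configuration. Hydroxide is a weak-field ligand. With weak-field ligands the CFSE gain from square planar is small, so a 3d d⁸ ion takes the sterically preferred tetrahedral geometry. → tetrahedral.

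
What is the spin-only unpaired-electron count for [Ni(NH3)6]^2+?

Summing ligand charges against the +2 overall charge gives an oxidation state of +2 for nickel.
Nickel is a group-10 element; Ni(II) is therefore d⁸.
In an octahedral field the d⁸ configuration is t₂g⁶e_g² (only one arrangement possible), giving 2 unpaired electrons.

2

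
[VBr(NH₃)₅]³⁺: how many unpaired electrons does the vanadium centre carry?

Summing ligand charges against the +3 overall charge gives an oxidation state of +4 for vanadium.
Group 5 minus oxidation state 4 gives a d¹ configuration.
In an octahedral field the d¹ configuration is t₂g¹e_g⁰ (only one arrangement possible), giving 1 unpaired electron.

1 unpaired electron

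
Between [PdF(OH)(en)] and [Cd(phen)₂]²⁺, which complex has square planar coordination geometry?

For [PdF(OH)(en)]: Ligand charges: each fluoride is −1; each hydroxide is −1; ethylenediamine is neutral. With an overall charge of 0 the palladium centre must be in the +2 oxidation state. Palladium is a group-10 element; Pd(II) is therefore d⁸. A 4d d⁸ ion has a large crystal-field splitting; square planar leaves the high-energy d_{x²−y²} orbital empty and maximises CFSE. → square planar.
For [Cd(phen)₂]²⁺: Ligand charges: 1,10-phenanthroline is neutral. With an overall charge of +2 the cadmium centre must be in the +2 oxidation state. Group 12 minus oxidation state 2 gives a d¹⁰ configuration. A d¹⁰ ion has no crystal-field stabilisation preference between square planar and tetrahedral, so four ligands adopt the sterically favoured tetrahedral geometry. → tetrahedral.

[PdF(OH)(en)]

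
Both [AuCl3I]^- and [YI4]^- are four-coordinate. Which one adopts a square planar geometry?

[AuCl3I]^-

For [AuCl3I]^-: Summing ligand charges against the −1 overall charge gives an oxidation state of +3 for gold. Au sits in group 11, so the d-electron count is 11 − 3 = 8. A 5d d⁸ ion has a large crystal-field splitting; square planar leaves the high-energy d_{x²−y²} orbital empty and maximises CFSE. → square planar.
For [YI4]^-: Summing ligand charges against the −1 overall charge gives an oxidation state of +3 for yttrium. Yttrium is a group-3 element; Y(III) is therefore d⁰. A d⁰ ion has no crystal-field stabilisation preference between square planar and tetrahedral, so four ligands adopt the sterically favoured tetrahedral geometry. → tetrahedral.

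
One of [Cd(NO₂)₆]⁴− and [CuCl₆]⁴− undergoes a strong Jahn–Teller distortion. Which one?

[CuCl₆]⁴−

[Cd(NO₂)₆]⁴−: Summing ligand charges against the −4 overall charge gives an oxidation state of +2 for cadmium. Group 12 minus oxidation state 2 gives a d¹⁰ configuration. The d¹⁰ configuration leaves the e_g set evenly filled (or empty) — no strong Jahn–Teller driving force.
[CuCl₆]⁴−: Summing ligand charges against the −4 overall charge gives an oxidation state of +2 for copper. Group 11 minus oxidation state 2 gives a d⁹ configuration. The t₂g⁶e_g³ configuration has an unevenly filled e_g set; the Jahn–Teller theorem predicts a tetragonal distortion (typically axial elongation) to lift the degeneracy.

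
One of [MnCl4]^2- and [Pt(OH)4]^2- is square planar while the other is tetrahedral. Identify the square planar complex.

For [MnCl4]^2-: Summing ligand charges against the −2 overall charge gives an oxidation state of +2 for manganese. Mn sits in group 7, so the d-electron count is 7 − 2 = 5. A high-spin d⁵ ion has zero CFSE in either geometry, so four ligands adopt the sterically favoured tetrahedral geometry. → tetrahedral.
For [Pt(OH)4]^2-: Summing ligand charges against the −2 overall charge gives an oxidation state of +2 for platinum. Platinum is a group-10 element; Pt(II) is therefore d⁸. A 5d d⁸ ion has a large crystal-field splitting; square planar leaves the high-energy d_{x²−y²} orbital empty and maximises CFSE. → square planar.

[Pt(OH)4]^2-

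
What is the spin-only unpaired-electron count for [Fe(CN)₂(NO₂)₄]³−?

1

Ligand charges: each cyanide is −1; each nitro (N-bound nitrite) is −1. With an overall charge of −3 the iron centre must be in the +3 oxidation state.
Fe sits in group 8, so the d-electron count is 8 − 3 = 5.
The spin state decides the count: Cyanide and nitro (N-bound nitrite) are strong-field ligands (high in the spectrochemical series) for a first-row metal, so the complex is low-spin.
An octahedral low-spin d⁵ ion is t₂g⁵e_g⁰, giving 1 unpaired electron.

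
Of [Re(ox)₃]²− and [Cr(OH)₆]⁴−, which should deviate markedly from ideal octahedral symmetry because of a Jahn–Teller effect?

[Cr(OH)₆]⁴−

[Re(ox)₃]²−: Ligand charges: each oxalate is −2. With an overall charge of −2 the rhenium centre must be in the +4 oxidation state. Re sits in group 7, so the d-electron count is 7 − 4 = 3. The d³ configuration leaves the e_g set evenly filled (or empty) — no strong Jahn–Teller driving force.
[Cr(OH)₆]⁴−: Each hydroxide is −1; balancing the −4 overall charge requires Cr(II). Group 6 minus oxidation state 2 gives a d⁴ configuration. Hydroxide is a weak-field ligand for a first-row metal, so the complex is high-spin. The t₂g³e_g¹ (high-spin) configuration has an unevenly filled e_g set; the Jahn–Teller theorem predicts a tetragonal distortion (typically axial elongation) to lift the degeneracy.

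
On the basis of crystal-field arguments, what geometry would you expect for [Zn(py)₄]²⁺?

Pyridine is neutral; balancing the +2 overall charge requires Zn(II).
Group 12 minus oxidation state 2 gives a d¹⁰ configuration.
Coordination number: 4.
A d¹⁰ ion has no crystal-field stabilisation preference between square planar and tetrahedral, so four ligands adopt the sterically favoured tetrahedral geometry.

tetrahedral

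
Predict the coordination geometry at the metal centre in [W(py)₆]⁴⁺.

Summing ligand charges against the +4 overall charge gives an oxidation state of +4 for tungsten.
Tungsten is a group-6 element; W(IV) is therefore d².
Coordination number: 6.
Six donors around a single metal centre give an octahedral coordination sphere.

octahedral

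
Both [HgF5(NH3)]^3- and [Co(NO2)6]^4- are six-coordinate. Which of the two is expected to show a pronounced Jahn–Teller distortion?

[HgF5(NH3)]^3-: Summing ligand charges against the −3 overall charge gives an oxidation state of +2 for mercury. Mercury is a group-12 element; Hg(II) is therefore d¹⁰. The d¹⁰ configuration leaves the e_g set evenly filled (or empty) — no strong Jahn–Teller driving force.
[Co(NO2)6]^4-: Each nitro (N-bound nitrite) is −1; balancing the −4 overall charge requires Co(II). Group 9 minus oxidation state 2 gives a d⁷ configuration. Nitro (N-bound nitrite) is a strong-field ligand (high in the spectrochemical series) for a first-row metal, so the complex is low-spin. The t₂g⁶e_g¹ (low-spin) configuration has an unevenly filled e_g set; the Jahn–Teller theorem predicts a tetragonal distortion (typically axial elongation) to lift the degeneracy.

[Co(NO2)6]^4-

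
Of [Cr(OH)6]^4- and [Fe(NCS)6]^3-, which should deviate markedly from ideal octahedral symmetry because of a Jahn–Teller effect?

[Cr(OH)6]^4-

[Cr(OH)6]^4-: Each hydroxide is −1; balancing the −4 overall charge requires Cr(II). Group 6 minus oxidation state 2 gives a d⁴ configuration. Hydroxide is a weak-field ligand for a first-row metal, so the complex is high-spin. The t₂g³e_g¹ (high-spin) configuration has an unevenly filled e_g set; the Jahn–Teller theorem predicts a tetragonal distortion (typically axial elongation) to lift the degeneracy.
[Fe(NCS)6]^3-: Summing ligand charges against the −3 overall charge gives an oxidation state of +3 for iron. Fe sits in group 8, so the d-electron count is 8 − 3 = 5. Isothiocyanate is a weak-field ligand for a first-row metal, so the complex is high-spin. The d⁵ configuration leaves the e_g set evenly filled (or empty) — no strong Jahn–Teller driving force.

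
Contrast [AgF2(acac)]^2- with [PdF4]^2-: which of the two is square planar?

[PdF4]^2-

For [AgF2(acac)]^2-: Ligand charges: each fluoride is −1; each acetylacetonate is −1. With an overall charge of −2 the silver centre must be in the +1 oxidation state. Silver is a group-11 element; Ag(I) is therefore d¹⁰. A d¹⁰ ion has no crystal-field stabilisation preference between square planar and tetrahedral, so four ligands adopt the sterically favoured tetrahedral geometry. → tetrahedral.
For [PdF4]^2-: Each fluoride is −1; balancing the −2 overall charge requires Pd(II). Group 10 minus oxidation state 2 gives a d⁸ configuration. A 4d d⁸ ion has a large crystal-field splitting; square planar leaves the high-energy d_{x²−y²} orbital empty and maximises CFSE. → square planar.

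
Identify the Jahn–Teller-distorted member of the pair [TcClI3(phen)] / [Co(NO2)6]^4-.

[Co(NO2)6]^4-

[TcClI3(phen)]: Summing ligand charges against the 0 overall charge gives an oxidation state of +4 for technetium. Tc sits in group 7, so the d-electron count is 7 − 4 = 3. The d³ configuration leaves the e_g set evenly filled (or empty) — no strong Jahn–Teller driving force.
[Co(NO2)6]^4-: Summing ligand charges against the −4 overall charge gives an oxidation state of +2 for cobalt. Cobalt is a group-9 element; Co(II) is therefore d⁷. Nitro (N-bound nitrite) is a strong-field ligand (high in the spectrochemical series) for a first-row metal, so the complex is low-spin. The t₂g⁶e_g¹ (low-spin) configuration has an unevenly filled e_g set; the Jahn–Teller theorem predicts a tetragonal distortion (typically axial elongation) to lift the degeneracy.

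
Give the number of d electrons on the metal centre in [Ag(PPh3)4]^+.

Triphenylphosphine is neutral; balancing the +1 overall charge requires Ag(I).
Group 11 minus oxidation state 1 gives a d¹⁰ configuration.

d10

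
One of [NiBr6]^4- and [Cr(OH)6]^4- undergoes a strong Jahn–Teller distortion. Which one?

[Cr(OH)6]^4-

[NiBr6]^4-: Each bromide is −1; balancing the −4 overall charge requires Ni(II). Group 10 minus oxidation state 2 gives a d⁸ configuration. The d⁸ configuration leaves the e_g set evenly filled (or empty) — no strong Jahn–Teller driving force.
[Cr(OH)6]^4-: Each hydroxide is −1; balancing the −4 overall charge requires Cr(II). Cr sits in group 6, so the d-electron count is 6 − 2 = 4. Hydroxide is a weak-field ligand for a first-row metal, so the complex is high-spin. The t₂g³e_g¹ (high-spin) configuration has an unevenly filled e_g set; the Jahn–Teller theorem predicts a tetragonal distortion (typically axial elongation) to lift the degeneracy.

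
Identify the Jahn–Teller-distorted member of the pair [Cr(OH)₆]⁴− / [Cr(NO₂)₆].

[Cr(OH)₆]⁴−: Summing ligand charges against the −4 overall charge gives an oxidation state of +2 for chromium. Chromium is a group-6 element; Cr(II) is therefore d⁴. Hydroxide is a weak-field ligand for a first-row metal, so the complex is high-spin. The t₂g³e_g¹ (high-spin) configuration has an unevenly filled e_g set; the Jahn–Teller theorem predicts a tetragonal distortion (typically axial elongation) to lift the degeneracy.
[Cr(NO₂)₆]: Each nitro (N-bound nitrite) is −1; balancing the 0 overall charge requires Cr(VI). Chromium is a group-6 element; Cr(VI) is therefore d⁰. The d⁰ configuration leaves the e_g set evenly filled (or empty) — no strong Jahn–Teller driving force.

[Cr(OH)₆]⁴−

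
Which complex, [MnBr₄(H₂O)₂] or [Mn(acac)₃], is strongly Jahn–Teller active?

[Mn(acac)₃]

[MnBr₄(H₂O)₂]: Each bromide is −1; water is neutral; balancing the 0 overall charge requires Mn(IV). Group 7 minus oxidation state 4 gives a d³ configuration. The d³ configuration leaves the e_g set evenly filled (or empty) — no strong Jahn–Teller driving force.
[Mn(acac)₃]: Summing ligand charges against the 0 overall charge gives an oxidation state of +3 for manganese. Mn sits in group 7, so the d-electron count is 7 − 3 = 4. Acetylacetonate is a weak-field ligand for a first-row metal, so the complex is high-spin. The t₂g³e_g¹ (high-spin) configuration has an unevenly filled e_g set; the Jahn–Teller theorem predicts a tetragonal distortion (typically axial elongation) to lift the degeneracy.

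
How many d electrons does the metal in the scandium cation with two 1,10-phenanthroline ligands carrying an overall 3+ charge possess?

d⁰

1,10-phenanthroline is neutral; balancing the +3 overall charge requires Sc(III).
Group 3 minus oxidation state 3 gives a d⁰ configuration.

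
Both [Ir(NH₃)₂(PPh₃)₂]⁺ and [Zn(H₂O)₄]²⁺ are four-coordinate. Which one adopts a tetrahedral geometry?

[Zn(H₂O)₄]²⁺

For [Ir(NH₃)₂(PPh₃)₂]⁺: Ligand charges: ammonia is neutral; triphenylphosphine is neutral. With an overall charge of +1 the iridium centre must be in the +1 oxidation state. Group 9 minus oxidation state 1 gives a d⁸ configuration. A 5d d⁸ ion has a large crystal-field splitting; square planar leaves the high-energy d_{x²−y²} orbital empty and maximises CFSE. → square planar.
For [Zn(H₂O)₄]²⁺: Water is neutral; balancing the +2 overall charge requires Zn(II). Group 12 minus oxidation state 2 gives a d¹⁰ configuration. A d¹⁰ ion has no crystal-field stabilisation preference between square planar and tetrahedral, so four ligands adopt the sterically favoured tetrahedral geometry. → tetrahedral.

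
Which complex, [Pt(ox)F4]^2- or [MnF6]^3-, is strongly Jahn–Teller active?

[Pt(ox)F4]^2-: Each oxalate is −2; each fluoride is −1; balancing the −2 overall charge requires Pt(IV). Group 10 minus oxidation state 4 gives a d⁶ configuration. A 5d ion has a large Δₒ and is invariably low-spin. The d⁶ configuration leaves the e_g set evenly filled (or empty) — no strong Jahn–Teller driving force.
[MnF6]^3-: Each fluoride is −1; balancing the −3 overall charge requires Mn(III). Mn sits in group 7, so the d-electron count is 7 − 3 = 4. Fluoride is a weak-field ligand for a first-row metal, so the complex is high-spin. The t₂g³e_g¹ (high-spin) configuration has an unevenly filled e_g set; the Jahn–Teller theorem predicts a tetragonal distortion (typically axial elongation) to lift the degeneracy.

[MnF6]^3-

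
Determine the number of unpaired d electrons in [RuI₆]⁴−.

Each iodide is −1; balancing the −4 overall charge requires Ru(II).
Ruthenium is a group-8 element; Ru(II) is therefore d⁶.
The spin state decides the count: a 4d ion has a large Δₒ and is invariably low-spin.
An octahedral low-spin d⁶ ion is t₂g⁶e_g⁰, giving 0 unpaired electrons.

0 unpaired electrons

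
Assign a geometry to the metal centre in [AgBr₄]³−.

Ligand charges: each bromide is −1. With an overall charge of −3 the silver centre must be in the +1 oxidation state.
Silver is a group-11 element; Ag(I) is therefore d¹⁰.
Coordination number: 4.
A d¹⁰ ion has no crystal-field stabilisation preference between square planar and tetrahedral, so four ligands adopt the sterically favoured tetrahedral geometry.

tetrahedral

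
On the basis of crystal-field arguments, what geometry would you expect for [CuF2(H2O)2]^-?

Ligand charges: each fluoride is −1; water is neutral. With an overall charge of −1 the copper centre must be in the +1 oxidation state.
Cu sits in group 11, so the d-electron count is 11 − 1 = 10.
Coordination number: 4.
A d¹⁰ ion has no crystal-field stabilisation preference between square planar and tetrahedral, so four ligands adopt the sterically favoured tetrahedral geometry.

tetrahedral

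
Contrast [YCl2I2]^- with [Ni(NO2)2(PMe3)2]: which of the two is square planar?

[Ni(NO2)2(PMe3)2]

For [YCl2I2]^-: Summing ligand charges against the −1 overall charge gives an oxidation state of +3 for yttrium. Y sits in group 3, so the d-electron count is 3 − 3 = 0. A d⁰ ion has no crystal-field stabilisation preference between square planar and tetrahedral, so four ligands adopt the sterically favoured tetrahedral geometry. → tetrahedral.
For [Ni(NO2)2(PMe3)2]: Each nitro (N-bound nitrite) is −1; trimethylphosphine is neutral; balancing the 0 overall charge requires Ni(II). Nickel is a group-10 element; Ni(II) is therefore d⁸. Nitro (N-bound nitrite) and trimethylphosphine are strong-field ligands (high in the spectrochemical series). A 3d d⁸ ion with strong-field ligands gains enough CFSE to favour square planar over tetrahedral. → square planar.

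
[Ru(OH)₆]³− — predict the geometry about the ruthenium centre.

octahedral

Summing ligand charges against the −3 overall charge gives an oxidation state of +3 for ruthenium.
Ru sits in group 8, so the d-electron count is 8 − 3 = 5.
Coordination number: 6.
Six donors around a single metal centre give an octahedral coordination sphere.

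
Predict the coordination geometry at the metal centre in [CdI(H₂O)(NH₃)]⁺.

Summing ligand charges against the +1 overall charge gives an oxidation state of +2 for cadmium.
Cadmium is a group-12 element; Cd(II) is therefore d¹⁰.
With 3 monodentate ligands the coordination number is 3.
Three ligands around a d¹⁰ centre minimise repulsion in a trigonal-planar arrangement.

trigonal planar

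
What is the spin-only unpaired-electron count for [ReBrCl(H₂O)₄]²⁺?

3 unpaired electrons

Ligand charges: each bromide is −1; each chloride is −1; water is neutral. With an overall charge of +2 the rhenium centre must be in the +4 oxidation state.
Re sits in group 7, so the d-electron count is 7 − 4 = 3.
In an octahedral field the d³ configuration is t₂g³e_g⁰ (only one arrangement possible), giving 3 unpaired electrons.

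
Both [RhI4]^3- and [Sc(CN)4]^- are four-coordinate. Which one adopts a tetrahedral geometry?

[Sc(CN)4]^-

For [RhI4]^3-: Ligand charges: each iodide is −1. With an overall charge of −3 the rhodium centre must be in the +1 oxidation state. Group 9 minus oxidation state 1 gives a d⁸ configuration. A 4d d⁸ ion has a large crystal-field splitting; square planar leaves the high-energy d_{x²−y²} orbital empty and maximises CFSE. → square planar.
For [Sc(CN)4]^-: Summing ligand charges against the −1 overall charge gives an oxidation state of +3 for scandium. Sc sits in group 3, so the d-electron count is 3 − 3 = 0. A d⁰ ion has no crystal-field stabilisation preference between square planar and tetrahedral, so four ligands adopt the sterically favoured tetrahedral geometry. → tetrahedral.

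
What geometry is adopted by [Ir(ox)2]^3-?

square planar

Summing ligand charges against the −3 overall charge gives an oxidation state of +1 for iridium.
Group 9 minus oxidation state 1 gives a d⁸ configuration.
Counting donor atoms: 2×oxalate (bidentate) → 4 donors. Coordination number = 4.
A 5d d⁸ ion has a large crystal-field splitting; square planar leaves the high-energy d_{x²−y²} orbital empty and maximises CFSE.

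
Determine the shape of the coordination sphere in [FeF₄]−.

tetrahedral

Each fluoride is −1; balancing the −1 overall charge requires Fe(III).
Fe sits in group 8, so the d-electron count is 8 − 3 = 5.
Coordination number: 4.
Fluoride is a weak-field ligand.
A high-spin d⁵ ion has zero CFSE in either geometry, so four ligands adopt the sterically favoured tetrahedral geometry.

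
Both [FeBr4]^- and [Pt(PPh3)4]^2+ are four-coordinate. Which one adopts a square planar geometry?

[Pt(PPh3)4]^2+

For [FeBr4]^-: Each bromide is −1; balancing the −1 overall charge requires Fe(III). Fe sits in group 8, so the d-electron count is 8 − 3 = 5. A high-spin d⁵ ion has zero CFSE in either geometry, so four ligands adopt the sterically favoured tetrahedral geometry. → tetrahedral.
For [Pt(PPh3)4]^2+: Triphenylphosphine is neutral; balancing the +2 overall charge requires Pt(II). Group 10 minus oxidation state 2 gives a d⁸ configuration. A 5d d⁸ ion has a large crystal-field splitting; square planar leaves the high-energy d_{x²−y²} orbital empty and maximises CFSE. → square planar.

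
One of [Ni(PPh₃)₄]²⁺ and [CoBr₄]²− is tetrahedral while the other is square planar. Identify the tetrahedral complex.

For [Ni(PPh₃)₄]²⁺: Ligand charges: triphenylphosphine is neutral. With an overall charge of +2 the nickel centre must be in the +2 oxidation state. Nickel is a group-10 element; Ni(II) is therefore d⁸. Triphenylphosphine is a strong-field ligand (high in the spectrochemical series). A 3d d⁸ ion with strong-field ligands gains enough CFSE to favour square planar over tetrahedral. → square planar.
For [CoBr₄]²−: Summing ligand charges against the −2 overall charge gives an oxidation state of +2 for cobalt. Cobalt is a group-9 element; Co(II) is therefore d⁷. For a high-spin 3d d⁷ ion with weak-field ligands the small Δₜ gives little square-planar CFSE advantage, so four ligands adopt the sterically favoured tetrahedral geometry. → tetrahedral.

[CoBr₄]²−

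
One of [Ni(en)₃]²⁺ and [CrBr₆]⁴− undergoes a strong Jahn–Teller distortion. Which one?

[Ni(en)₃]²⁺: Ethylenediamine is neutral; balancing the +2 overall charge requires Ni(II). Nickel is a group-10 element; Ni(II) is therefore d⁸. The d⁸ configuration leaves the e_g set evenly filled (or empty) — no strong Jahn–Teller driving force.
[CrBr₆]⁴−: Each bromide is −1; balancing the −4 overall charge requires Cr(II). Chromium is a group-6 element; Cr(II) is therefore d⁴. Bromide is a weak-field ligand for a first-row metal, so the complex is high-spin. The t₂g³e_g¹ (high-spin) configuration has an unevenly filled e_g set; the Jahn–Teller theorem predicts a tetragonal distortion (typically axial elongation) to lift the degeneracy.

[CrBr₆]⁴−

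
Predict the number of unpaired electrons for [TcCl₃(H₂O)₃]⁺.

3

Summing ligand charges against the +1 overall charge gives an oxidation state of +4 for technetium.
Tc sits in group 7, so the d-electron count is 7 − 4 = 3.
In an octahedral field the d³ configuration is t₂g³e_g⁰ (only one arrangement possible), giving 3 unpaired electrons.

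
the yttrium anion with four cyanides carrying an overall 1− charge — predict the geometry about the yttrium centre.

Each cyanide is −1; balancing the −1 overall charge requires Y(III).
Group 3 minus oxidation state 3 gives a d⁰ configuration.
Coordination number: 4.
A d⁰ ion has no crystal-field stabilisation preference between square planar and tetrahedral, so four ligands adopt the sterically favoured tetrahedral geometry.

tetrahedral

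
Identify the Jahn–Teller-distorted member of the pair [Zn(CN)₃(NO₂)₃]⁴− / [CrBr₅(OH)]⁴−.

[CrBr₅(OH)]⁴−

[Zn(CN)₃(NO₂)₃]⁴−: Ligand charges: each cyanide is −1; each nitro (N-bound nitrite) is −1. With an overall charge of −4 the zinc centre must be in the +2 oxidation state. Zinc is a group-12 element; Zn(II) is therefore d¹⁰. The d¹⁰ configuration leaves the e_g set evenly filled (or empty) — no strong Jahn–Teller driving force.
[CrBr₅(OH)]⁴−: Ligand charges: each bromide is −1; each hydroxide is −1. With an overall charge of −4 the chromium centre must be in the +2 oxidation state. Chromium is a group-6 element; Cr(II) is therefore d⁴. Bromide and hydroxide are weak-field ligands for a first-row metal, so the complex is high-spin. The t₂g³e_g¹ (high-spin) configuration has an unevenly filled e_g set; the Jahn–Teller theorem predicts a tetragonal distortion (typically axial elongation) to lift the degeneracy.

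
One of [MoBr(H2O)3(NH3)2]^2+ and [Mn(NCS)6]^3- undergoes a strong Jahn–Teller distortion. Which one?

[MoBr(H2O)3(NH3)2]^2+: Summing ligand charges against the +2 overall charge gives an oxidation state of +3 for molybdenum. Molybdenum is a group-6 element; Mo(III) is therefore d³. The d³ configuration leaves the e_g set evenly filled (or empty) — no strong Jahn–Teller driving force.
[Mn(NCS)6]^3-: Ligand charges: each isothiocyanate is −1. With an overall charge of −3 the manganese centre must be in the +3 oxidation state. Manganese is a group-7 element; Mn(III) is therefore d⁴. Isothiocyanate is a weak-field ligand for a first-row metal, so the complex is high-spin. The t₂g³e_g¹ (high-spin) configuration has an unevenly filled e_g set; the Jahn–Teller theorem predicts a tetragonal distortion (typically axial elongation) to lift the degeneracy.

[Mn(NCS)6]^3-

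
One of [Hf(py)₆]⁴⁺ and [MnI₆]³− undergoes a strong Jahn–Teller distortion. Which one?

[Hf(py)₆]⁴⁺: Ligand charges: pyridine is neutral. With an overall charge of +4 the hafnium centre must be in the +4 oxidation state. Group 4 minus oxidation state 4 gives a d⁰ configuration. The d⁰ configuration leaves the e_g set evenly filled (or empty) — no strong Jahn–Teller driving force.
[MnI₆]³−: Each iodide is −1; balancing the −3 overall charge requires Mn(III). Manganese is a group-7 element; Mn(III) is therefore d⁴. Iodide is a weak-field ligand for a first-row metal, so the complex is high-spin. The t₂g³e_g¹ (high-spin) configuration has an unevenly filled e_g set; the Jahn–Teller theorem predicts a tetragonal distortion (typically axial elongation) to lift the degeneracy.

[MnI₆]³−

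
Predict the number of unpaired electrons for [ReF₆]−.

Ligand charges: each fluoride is −1. With an overall charge of −1 the rhenium centre must be in the +5 oxidation state.
Re sits in group 7, so the d-electron count is 7 − 5 = 2.
In an octahedral field the d² configuration is t₂g²e_g⁰ (only one arrangement possible), giving 2 unpaired electrons.

2 unpaired electrons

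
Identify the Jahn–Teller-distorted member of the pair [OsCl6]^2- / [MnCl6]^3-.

[MnCl6]^3-

[OsCl6]^2-: Summing ligand charges against the −2 overall charge gives an oxidation state of +4 for osmium. Osmium is a group-8 element; Os(IV) is therefore d⁴. A 5d ion has a large Δₒ and is invariably low-spin. The d⁴ configuration leaves the e_g set evenly filled (or empty) — no strong Jahn–Teller driving force.
[MnCl6]^3-: Summing ligand charges against the −3 overall charge gives an oxidation state of +3 for manganese. Mn sits in group 7, so the d-electron count is 7 − 3 = 4. Chloride is a weak-field ligand for a first-row metal, so the complex is high-spin. The t₂g³e_g¹ (high-spin) configuration has an unevenly filled e_g set; the Jahn–Teller theorem predicts a tetragonal distortion (typically axial elongation) to lift the degeneracy.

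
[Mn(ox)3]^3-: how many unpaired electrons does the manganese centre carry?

Summing ligand charges against the −3 overall charge gives an oxidation state of +3 for manganese.
Manganese is a group-7 element; Mn(III) is therefore d⁴.
Counting donor atoms: 3×oxalate (bidentate) → 6 donors. Coordination number = 6.
The spin state decides the count: Oxalate is a weak-field ligand for a first-row metal, so the complex is high-spin.
An octahedral high-spin d⁴ ion is t₂g³e_g¹, giving 4 unpaired electrons.

4 unpaired electrons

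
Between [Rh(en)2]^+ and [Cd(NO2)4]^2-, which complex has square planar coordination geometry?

For [Rh(en)2]^+: Ethylenediamine is neutral; balancing the +1 overall charge requires Rh(I). Group 9 minus oxidation state 1 gives a d⁸ configuration. A 4d d⁸ ion has a large crystal-field splitting; square planar leaves the high-energy d_{x²−y²} orbital empty and maximises CFSE. → square planar.
For [Cd(NO2)4]^2-: Summing ligand charges against the −2 overall charge gives an oxidation state of +2 for cadmium. Cd sits in group 12, so the d-electron count is 12 − 2 = 10. A d¹⁰ ion has no crystal-field stabilisation preference between square planar and tetrahedral, so four ligands adopt the sterically favoured tetrahedral geometry. → tetrahedral.

[Rh(en)2]^+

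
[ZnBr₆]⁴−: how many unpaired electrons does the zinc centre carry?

Each bromide is −1; balancing the −4 overall charge requires Zn(II).
Zinc is a group-12 element; Zn(II) is therefore d¹⁰.
In an octahedral field the d¹⁰ configuration is t₂g⁶e_g⁴, giving 0 unpaired electrons.

0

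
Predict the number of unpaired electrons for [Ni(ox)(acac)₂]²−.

Ligand charges: each oxalate is −2; each acetylacetonate is −1. With an overall charge of −2 the nickel centre must be in the +2 oxidation state.
Group 10 minus oxidation state 2 gives a d⁸ configuration.
Counting donor atoms: 1×oxalate (bidentate) → 2 donors; 2×acetylacetonate (bidentate) → 4 donors. Coordination number = 6.
In an octahedral field the d⁸ configuration is t₂g⁶e_g² (only one arrangement possible), giving 2 unpaired electrons.

2 unpaired electrons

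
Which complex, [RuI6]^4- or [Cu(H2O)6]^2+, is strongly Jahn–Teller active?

[RuI6]^4-: Each iodide is −1; balancing the −4 overall charge requires Ru(II). Group 8 minus oxidation state 2 gives a d⁶ configuration. A 4d ion has a large Δₒ and is invariably low-spin. The d⁶ configuration leaves the e_g set evenly filled (or empty) — no strong Jahn–Teller driving force.
[Cu(H2O)6]^2+: Water is neutral; balancing the +2 overall charge requires Cu(II). Group 11 minus oxidation state 2 gives a d⁹ configuration. The t₂g⁶e_g³ configuration has an unevenly filled e_g set; the Jahn–Teller theorem predicts a tetragonal distortion (typically axial elongation) to lift the degeneracy.

[Cu(H2O)6]^2+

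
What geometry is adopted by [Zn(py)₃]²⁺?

trigonal planar

Summing ligand charges against the +2 overall charge gives an oxidation state of +2 for zinc.
Group 12 minus oxidation state 2 gives a d¹⁰ configuration.
Coordination number: 3.
Three ligands around a d¹⁰ centre minimise repulsion in a trigonal-planar arrangement.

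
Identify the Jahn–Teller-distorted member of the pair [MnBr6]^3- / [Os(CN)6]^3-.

[MnBr6]^3-

[MnBr6]^3-: Each bromide is −1; balancing the −3 overall charge requires Mn(III). Group 7 minus oxidation state 3 gives a d⁴ configuration. Bromide is a weak-field ligand for a first-row metal, so the complex is high-spin. The t₂g³e_g¹ (high-spin) configuration has an unevenly filled e_g set; the Jahn–Teller theorem predicts a tetragonal distortion (typically axial elongation) to lift the degeneracy.
[Os(CN)6]^3-: Summing ligand charges against the −3 overall charge gives an oxidation state of +3 for osmium. Group 8 minus oxidation state 3 gives a d⁵ configuration. A 5d ion has a large Δₒ and is invariably low-spin. The d⁵ configuration leaves the e_g set evenly filled (or empty) — no strong Jahn–Teller driving force.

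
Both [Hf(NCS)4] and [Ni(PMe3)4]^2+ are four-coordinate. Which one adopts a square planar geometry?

[Ni(PMe3)4]^2+

For [Hf(NCS)4]: Summing ligand charges against the 0 overall charge gives an oxidation state of +4 for hafnium. Hf sits in group 4, so the d-electron count is 4 − 4 = 0. A d⁰ ion has no crystal-field stabilisation preference between square planar and tetrahedral, so four ligands adopt the sterically favoured tetrahedral geometry. → tetrahedral.
For [Ni(PMe3)4]^2+: Ligand charges: trimethylphosphine is neutral. With an overall charge of +2 the nickel centre must be in the +2 oxidation state. Group 10 minus oxidation state 2 gives a d⁸ configuration. Trimethylphosphine is a strong-field ligand (high in the spectrochemical series). A 3d d⁸ ion with strong-field ligands gains enough CFSE to favour square planar over tetrahedral. → square planar.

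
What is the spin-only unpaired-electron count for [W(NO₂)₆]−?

Ligand charges: each nitro (N-bound nitrite) is −1. With an overall charge of −1 the tungsten centre must be in the +5 oxidation state.
W sits in group 6, so the d-electron count is 6 − 5 = 1.
In an octahedral field the d¹ configuration is t₂g¹e_g⁰ (only one arrangement possible), giving 1 unpaired electron.

1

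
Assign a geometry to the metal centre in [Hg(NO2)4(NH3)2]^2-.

octahedral

Summing ligand charges against the −2 overall charge gives an oxidation state of +2 for mercury.
Mercury is a group-12 element; Hg(II) is therefore d¹⁰.
With 6 monodentate ligands the coordination number is 6.
Six donors around a single metal centre give an octahedral coordination sphere.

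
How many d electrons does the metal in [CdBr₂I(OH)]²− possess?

Each bromide is −1; each iodide is −1; each hydroxide is −1; balancing the −2 overall charge requires Cd(II).
Cadmium is a group-12 element; Cd(II) is therefore d¹⁰.

d¹⁰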